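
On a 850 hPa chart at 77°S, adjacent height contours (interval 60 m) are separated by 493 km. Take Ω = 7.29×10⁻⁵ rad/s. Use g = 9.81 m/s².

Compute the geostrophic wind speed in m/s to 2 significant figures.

8.4 m/s

Coriolis parameter at 77°S:
f = 2Ω sin φ = 2 × 7.29×10⁻⁵ × sin 77° = 1.42×10⁻⁴ s⁻¹
Height gradient: |∂Z/∂n| = 60 m / 493000 m = 1.22×10⁻⁴
On a pressure surface, geostrophic balance gives V_g = (g/f)|∂Z/∂n|:
V_g = 9.81 × 1.22×10⁻⁴ / 1.42×10⁻⁴ = 8.40 m/s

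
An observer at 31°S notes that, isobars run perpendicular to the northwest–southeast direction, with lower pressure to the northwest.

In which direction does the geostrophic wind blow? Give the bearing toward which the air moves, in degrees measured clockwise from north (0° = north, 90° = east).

The pressure-gradient force points toward the northwest (bearing 315°).
Geostrophic balance: in the Southern Hemisphere the Coriolis force deflects motion to the left, so the geostrophic wind blows 90° to the left of the pressure-gradient force (low pressure on the right).
Rotating 315° by 90° counterclockwise gives 225° — the wind blows toward the southwest.

225°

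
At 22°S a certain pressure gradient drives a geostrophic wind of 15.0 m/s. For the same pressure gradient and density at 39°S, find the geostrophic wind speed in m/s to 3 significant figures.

8.93 m/s

With the same pressure gradient and density, V_g ∝ 1/f ∝ 1/sin φ.
V₂ = V₁ · sin φ₁ / sin φ₂ = 15.0 × sin 22° / sin 39°
V₂ = 15.0 × 0.3746/0.6293 = 8.93 m/s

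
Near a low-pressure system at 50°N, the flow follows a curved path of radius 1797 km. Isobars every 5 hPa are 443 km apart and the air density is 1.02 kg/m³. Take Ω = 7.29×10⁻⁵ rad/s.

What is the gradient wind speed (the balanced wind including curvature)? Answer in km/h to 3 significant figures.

34.1 km/h

Coriolis parameter at 50°N:
f = 2Ω sin φ = 2 × 7.29×10⁻⁵ × sin 50° = 1.12×10⁻⁴ s⁻¹
Pressure gradient: |∂P/∂n| = 500 Pa / 443000 m = 1.13×10⁻³ Pa/m
Geostrophic speed: V_g = |∂P/∂n|/(fρ) = 1.13×10⁻³/(1.12×10⁻⁴ × 1.02) = 9.91 m/s
Around a low, centrifugal force acts outward with Coriolis, so pressure-gradient force balances both:
(1/ρ)|∂P/∂n| = fV + V²/R  →  V² + fR·V − fR·V_g = 0
With fR = 1.12×10⁻⁴ × 1797×10³ m = 201 m/s:
V = [−fR + √((fR)² + 4 fR V_g)]/2 = [−201 + √(201² + 4×201×9.91)]/2 = 9.46 m/s
Subgeostrophic (V < V_g = 9.91 m/s), as expected around a low.
Converting: 9.46 m/s × 3.6 = 34.1 km/h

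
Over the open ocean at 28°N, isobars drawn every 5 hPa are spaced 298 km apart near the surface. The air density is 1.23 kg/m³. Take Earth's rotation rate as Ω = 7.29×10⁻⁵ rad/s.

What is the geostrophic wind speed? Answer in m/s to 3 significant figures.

19.9 m/s

Coriolis parameter at 28°N:
f = 2Ω sin φ = 2 × 7.29×10⁻⁵ × sin 28° = 6.84×10⁻⁵ s⁻¹
Pressure gradient: |∂P/∂n| = 500 Pa / 298000 m = 1.68×10⁻³ Pa/m
Geostrophic balance (pressure-gradient force = Coriolis force):
V_g = (1/(fρ)) |∂P/∂n| = 1.68×10⁻³ / (6.84×10⁻⁵ × 1.23) = 19.9 m/s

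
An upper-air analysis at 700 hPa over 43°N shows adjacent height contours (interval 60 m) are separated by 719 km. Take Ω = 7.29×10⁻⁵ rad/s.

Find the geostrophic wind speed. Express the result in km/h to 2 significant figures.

Coriolis parameter at 43°N:
f = 2Ω sin φ = 2 × 7.29×10⁻⁵ × sin 43° = 9.94×10⁻⁵ s⁻¹
Height gradient: |∂Z/∂n| = 60 m / 719000 m = 8.34×10⁻⁵
On a pressure surface, geostrophic balance gives V_g = (g/f)|∂Z/∂n|:
V_g = 9.81 × 8.34×10⁻⁵ / 9.94×10⁻⁵ = 8.23 m/s
Converting: 8.23 m/s × 3.6 = 30 km/h

30 km/h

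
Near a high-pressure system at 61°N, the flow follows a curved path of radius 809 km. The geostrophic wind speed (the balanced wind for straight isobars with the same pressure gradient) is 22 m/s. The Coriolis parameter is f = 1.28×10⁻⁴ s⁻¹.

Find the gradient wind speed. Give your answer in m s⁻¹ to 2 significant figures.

Around a high, pressure-gradient force acts outward with centrifugal, so Coriolis balances both:
fV = (1/ρ)|∂P/∂n| + V²/R  →  V² − fR·V + fR·V_g = 0
With fR = 1.28×10⁻⁴ × 809×10³ m = 104 m/s:
V = [fR − √((fR)² − 4 fR V_g)]/2 = [104 − √(104² − 4×104×22)]/2 = 31.7 m/s
Supergeostrophic (V > V_g = 22 m/s), as expected around a high.

32 m s⁻¹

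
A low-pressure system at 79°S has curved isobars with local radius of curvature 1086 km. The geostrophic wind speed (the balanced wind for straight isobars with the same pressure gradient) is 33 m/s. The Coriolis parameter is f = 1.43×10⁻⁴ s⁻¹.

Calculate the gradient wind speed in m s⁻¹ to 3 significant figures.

Around a low, centrifugal force acts outward with Coriolis, so pressure-gradient force balances both:
(1/ρ)|∂P/∂n| = fV + V²/R  →  V² + fR·V − fR·V_g = 0
With fR = 1.43×10⁻⁴ × 1086×10³ m = 155 m/s:
V = [−fR + √((fR)² + 4 fR V_g)]/2 = [−155 + √(155² + 4×155×33)]/2 = 28 m/s
Subgeostrophic (V < V_g = 33 m/s), as expected around a low.

28.0 m s⁻¹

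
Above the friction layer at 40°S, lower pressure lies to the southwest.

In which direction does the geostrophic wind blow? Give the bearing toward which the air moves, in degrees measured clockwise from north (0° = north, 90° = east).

The pressure-gradient force points toward the southwest (bearing 225°).
Geostrophic balance: in the Southern Hemisphere the Coriolis force deflects motion to the left, so the geostrophic wind blows 90° to the left of the pressure-gradient force (low pressure on the right).
Rotating 225° by 90° counterclockwise gives 135° — the wind blows toward the southeast.

135°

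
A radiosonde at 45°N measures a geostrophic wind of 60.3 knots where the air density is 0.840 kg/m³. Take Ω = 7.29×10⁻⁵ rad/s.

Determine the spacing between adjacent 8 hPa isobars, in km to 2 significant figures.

300 km

Coriolis parameter at 45°N:
f = 2Ω sin φ = 2 × 7.29×10⁻⁵ × sin 45° = 1.03×10⁻⁴ s⁻¹
Wind speed in SI: 60.3 knots = 31.0 m/s
Geostrophic balance rearranged: |∂P/∂n| = f ρ V_g
|∂P/∂n| = 1.03×10⁻⁴ × 0.840 × 31.0 = 2.69×10⁻³ Pa/m
Isobar spacing: Δn = ΔP/|∂P/∂n| = 800 Pa / 2.69×10⁻³ Pa/m = 297792 m ≈ 300 km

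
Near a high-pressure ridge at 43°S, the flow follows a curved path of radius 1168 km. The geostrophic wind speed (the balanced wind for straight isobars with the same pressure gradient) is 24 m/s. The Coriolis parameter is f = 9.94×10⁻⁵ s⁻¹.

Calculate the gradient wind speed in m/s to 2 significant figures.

34 m/s

Around a high, pressure-gradient force acts outward with centrifugal, so Coriolis balances both:
fV = (1/ρ)|∂P/∂n| + V²/R  →  V² − fR·V + fR·V_g = 0
With fR = 9.94×10⁻⁵ × 1168×10³ m = 116 m/s:
V = [fR − √((fR)² − 4 fR V_g)]/2 = [116 − √(116² − 4×116×24)]/2 = 33.9 m/s
Supergeostrophic (V > V_g = 24 m/s), as expected around a high.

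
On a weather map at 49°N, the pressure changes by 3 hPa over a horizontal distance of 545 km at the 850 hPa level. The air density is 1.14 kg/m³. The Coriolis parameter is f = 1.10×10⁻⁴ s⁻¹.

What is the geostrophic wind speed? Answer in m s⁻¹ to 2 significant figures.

Pressure gradient: |∂P/∂n| = 300 Pa / 545000 m = 5.50×10⁻⁴ Pa/m
Geostrophic balance (pressure-gradient force = Coriolis force):
V_g = (1/(fρ)) |∂P/∂n| = 5.50×10⁻⁴ / (1.10×10⁻⁴ × 1.14) = 4.39 m/s

4.4 m s⁻¹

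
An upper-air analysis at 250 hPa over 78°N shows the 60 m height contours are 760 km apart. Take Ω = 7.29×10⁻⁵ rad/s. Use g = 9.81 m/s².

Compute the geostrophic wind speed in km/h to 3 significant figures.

19.6 km/h

Coriolis parameter at 78°N:
f = 2Ω sin φ = 2 × 7.29×10⁻⁵ × sin 78° = 1.43×10⁻⁴ s⁻¹
Height gradient: |∂Z/∂n| = 60 m / 760000 m = 7.89×10⁻⁵
On a pressure surface, geostrophic balance gives V_g = (g/f)|∂Z/∂n|:
V_g = 9.81 × 7.89×10⁻⁵ / 1.43×10⁻⁴ = 5.43 m/s
Converting: 5.43 m/s × 3.6 = 19.6 km/h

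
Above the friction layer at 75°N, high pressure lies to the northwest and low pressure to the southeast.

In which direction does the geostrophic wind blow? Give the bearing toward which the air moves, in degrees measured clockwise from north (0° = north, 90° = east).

225°

The pressure-gradient force points toward the southeast (bearing 135°).
Geostrophic balance: in the Northern Hemisphere the Coriolis force deflects motion to the right, so the geostrophic wind blows 90° to the right of the pressure-gradient force (low pressure on the left).
Rotating 135° by 90° clockwise gives 225° — the wind blows toward the southwest.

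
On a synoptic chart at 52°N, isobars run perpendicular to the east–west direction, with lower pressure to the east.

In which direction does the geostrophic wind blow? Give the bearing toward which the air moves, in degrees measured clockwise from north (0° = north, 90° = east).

The pressure-gradient force points toward the east (bearing 090°).
Geostrophic balance: in the Northern Hemisphere the Coriolis force deflects motion to the right, so the geostrophic wind blows 90° to the right of the pressure-gradient force (low pressure on the left).
Rotating 090° by 90° clockwise gives 180° — the wind blows toward the south.

180°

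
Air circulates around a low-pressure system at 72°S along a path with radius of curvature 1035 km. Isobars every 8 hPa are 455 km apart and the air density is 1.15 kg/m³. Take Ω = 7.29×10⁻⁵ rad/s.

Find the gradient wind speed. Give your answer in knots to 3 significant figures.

20.0 knots

Coriolis parameter at 72°S:
f = 2Ω sin φ = 2 × 7.29×10⁻⁵ × sin 72° = 1.39×10⁻⁴ s⁻¹
Pressure gradient: |∂P/∂n| = 800 Pa / 455000 m = 1.76×10⁻³ Pa/m
Geostrophic speed: V_g = |∂P/∂n|/(fρ) = 1.76×10⁻³/(1.39×10⁻⁴ × 1.15) = 11.0 m/s
Around a low, centrifugal force acts outward with Coriolis, so pressure-gradient force balances both:
(1/ρ)|∂P/∂n| = fV + V²/R  →  V² + fR·V − fR·V_g = 0
With fR = 1.39×10⁻⁴ × 1035×10³ m = 144 m/s:
V = [−fR + √((fR)² + 4 fR V_g)]/2 = [−144 + √(144² + 4×144×11)]/2 = 10.3 m/s
Subgeostrophic (V < V_g = 11 m/s), as expected around a low.
Converting: 10.3 m/s × 1.944 = 20.0 knots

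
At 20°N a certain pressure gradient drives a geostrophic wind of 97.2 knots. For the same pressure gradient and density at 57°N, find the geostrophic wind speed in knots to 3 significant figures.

With the same pressure gradient and density, V_g ∝ 1/f ∝ 1/sin φ.
V₂ = V₁ · sin φ₁ / sin φ₂ = 97.2 × sin 20° / sin 57°
V₂ = 97.2 × 0.3420/0.8387 = 39.6 knots

39.6 knots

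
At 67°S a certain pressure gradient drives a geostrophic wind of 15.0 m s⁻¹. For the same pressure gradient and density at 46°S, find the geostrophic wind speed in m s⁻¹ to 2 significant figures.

With the same pressure gradient and density, V_g ∝ 1/f ∝ 1/sin φ.
V₂ = V₁ · sin φ₁ / sin φ₂ = 15.0 × sin 67° / sin 46°
V₂ = 15.0 × 0.9205/0.7193 = 19 m s⁻¹

19 m s⁻¹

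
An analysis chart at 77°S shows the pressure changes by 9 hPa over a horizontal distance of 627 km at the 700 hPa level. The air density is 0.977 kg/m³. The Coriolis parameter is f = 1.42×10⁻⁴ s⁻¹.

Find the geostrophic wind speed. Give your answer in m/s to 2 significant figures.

10 m/s

Pressure gradient: |∂P/∂n| = 900 Pa / 627000 m = 1.44×10⁻³ Pa/m
Geostrophic balance (pressure-gradient force = Coriolis force):
V_g = (1/(fρ)) |∂P/∂n| = 1.44×10⁻³ / (1.42×10⁻⁴ × 0.977) = 10.3 m/s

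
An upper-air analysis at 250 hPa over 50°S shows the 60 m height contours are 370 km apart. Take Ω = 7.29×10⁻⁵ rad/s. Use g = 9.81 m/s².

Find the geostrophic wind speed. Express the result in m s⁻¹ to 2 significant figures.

Coriolis parameter at 50°S:
f = 2Ω sin φ = 2 × 7.29×10⁻⁵ × sin 50° = 1.12×10⁻⁴ s⁻¹
Height gradient: |∂Z/∂n| = 60 m / 370000 m = 1.62×10⁻⁴
On a pressure surface, geostrophic balance gives V_g = (g/f)|∂Z/∂n|:
V_g = 9.81 × 1.62×10⁻⁴ / 1.12×10⁻⁴ = 14.2 m/s

14 m s⁻¹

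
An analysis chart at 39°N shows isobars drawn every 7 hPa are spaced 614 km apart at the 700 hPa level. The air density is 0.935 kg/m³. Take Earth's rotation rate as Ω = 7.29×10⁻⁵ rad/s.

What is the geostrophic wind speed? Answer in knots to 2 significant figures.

Coriolis parameter at 39°N:
f = 2Ω sin φ = 2 × 7.29×10⁻⁵ × sin 39° = 9.18×10⁻⁵ s⁻¹
Pressure gradient: |∂P/∂n| = 700 Pa / 614000 m = 1.14×10⁻³ Pa/m
Geostrophic balance (pressure-gradient force = Coriolis force):
V_g = (1/(fρ)) |∂P/∂n| = 1.14×10⁻³ / (9.18×10⁻⁵ × 0.935) = 13.3 m/s
Converting: 13.3 m/s × 1.944 = 26 knots

26 knots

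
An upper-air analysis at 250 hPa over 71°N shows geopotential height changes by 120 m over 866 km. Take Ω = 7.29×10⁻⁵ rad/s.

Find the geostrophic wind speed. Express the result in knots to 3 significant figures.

19.2 knots

Coriolis parameter at 71°N:
f = 2Ω sin φ = 2 × 7.29×10⁻⁵ × sin 71° = 1.38×10⁻⁴ s⁻¹
Height gradient: |∂Z/∂n| = 120 m / 866000 m = 1.39×10⁻⁴
On a pressure surface, geostrophic balance gives V_g = (g/f)|∂Z/∂n|:
V_g = 9.81 × 1.39×10⁻⁴ / 1.38×10⁻⁴ = 9.86 m/s
Converting: 9.86 m/s × 1.944 = 19.2 knots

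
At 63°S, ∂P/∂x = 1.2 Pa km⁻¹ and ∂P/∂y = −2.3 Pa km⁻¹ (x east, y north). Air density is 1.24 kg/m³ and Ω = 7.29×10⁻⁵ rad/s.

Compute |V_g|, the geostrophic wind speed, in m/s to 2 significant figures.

Coriolis parameter at 63°S:
f = 2Ω sin φ = 2 × 7.29×10⁻⁵ × sin 63° = 1.30×10⁻⁴ s⁻¹
In the Southern Hemisphere f is negative: f = −1.30×10⁻⁴ s⁻¹.
Component geostrophic relations (x east, y north):
u_g = −(1/(fρ)) ∂P/∂y,  v_g = (1/(fρ)) ∂P/∂x
u_g = −(−2.3×10⁻³)/(−1.30×10⁻⁴ × 1.24) = −14.3 m/s;  v_g = (1.2×10⁻³)/(−1.30×10⁻⁴ × 1.24) = −7.45 m/s
|V_g| = √(u_g² + v_g²) = 16.1 m/s

16 m/s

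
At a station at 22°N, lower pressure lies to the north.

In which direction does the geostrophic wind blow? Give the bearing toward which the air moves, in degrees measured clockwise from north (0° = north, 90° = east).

090°

The pressure-gradient force points toward the north (bearing 000°).
Geostrophic balance: in the Northern Hemisphere the Coriolis force deflects motion to the right, so the geostrophic wind blows 90° to the right of the pressure-gradient force (low pressure on the left).
Rotating 000° by 90° clockwise gives 090° — the wind blows toward the east.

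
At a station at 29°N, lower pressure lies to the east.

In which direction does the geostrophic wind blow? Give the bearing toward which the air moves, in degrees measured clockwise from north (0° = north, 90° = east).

The pressure-gradient force points toward the east (bearing 090°).
Geostrophic balance: in the Northern Hemisphere the Coriolis force deflects motion to the right, so the geostrophic wind blows 90° to the right of the pressure-gradient force (low pressure on the left).
Rotating 090° by 90° clockwise gives 180° — the wind blows toward the south.

180°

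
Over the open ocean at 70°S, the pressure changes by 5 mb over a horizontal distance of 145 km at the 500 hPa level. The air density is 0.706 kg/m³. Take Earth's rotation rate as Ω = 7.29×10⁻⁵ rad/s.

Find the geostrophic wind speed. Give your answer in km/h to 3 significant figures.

Coriolis parameter at 70°S:
f = 2Ω sin φ = 2 × 7.29×10⁻⁵ × sin 70° = 1.37×10⁻⁴ s⁻¹
Pressure gradient: |∂P/∂n| = 500 Pa / 145000 m = 3.45×10⁻³ Pa/m
Geostrophic balance (pressure-gradient force = Coriolis force):
V_g = (1/(fρ)) |∂P/∂n| = 3.45×10⁻³ / (1.37×10⁻⁴ × 0.706) = 35.6 m/s
Converting: 35.6 m/s × 3.6 = 128 km/h

128 km/h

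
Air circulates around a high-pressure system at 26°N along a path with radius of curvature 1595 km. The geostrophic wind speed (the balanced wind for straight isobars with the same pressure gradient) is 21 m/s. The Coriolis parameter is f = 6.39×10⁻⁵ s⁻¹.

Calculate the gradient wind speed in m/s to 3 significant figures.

29.6 m/s

Around a high, pressure-gradient force acts outward with centrifugal, so Coriolis balances both:
fV = (1/ρ)|∂P/∂n| + V²/R  →  V² − fR·V + fR·V_g = 0
With fR = 6.39×10⁻⁵ × 1595×10³ m = 102 m/s:
V = [fR − √((fR)² − 4 fR V_g)]/2 = [102 − √(102² − 4×102×21)]/2 = 29.6 m/s
Supergeostrophic (V > V_g = 21 m/s), as expected around a high.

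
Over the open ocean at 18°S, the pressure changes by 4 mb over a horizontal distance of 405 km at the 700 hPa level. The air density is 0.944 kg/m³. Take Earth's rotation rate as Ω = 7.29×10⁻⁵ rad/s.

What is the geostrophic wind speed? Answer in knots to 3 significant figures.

Coriolis parameter at 18°S:
f = 2Ω sin φ = 2 × 7.29×10⁻⁵ × sin 18° = 4.51×10⁻⁵ s⁻¹
Pressure gradient: |∂P/∂n| = 400 Pa / 405000 m = 9.88×10⁻⁴ Pa/m
Geostrophic balance (pressure-gradient force = Coriolis force):
V_g = (1/(fρ)) |∂P/∂n| = 9.88×10⁻⁴ / (4.51×10⁻⁵ × 0.944) = 23.2 m/s
Converting: 23.2 m/s × 1.944 = 45.1 knots

45.1 knots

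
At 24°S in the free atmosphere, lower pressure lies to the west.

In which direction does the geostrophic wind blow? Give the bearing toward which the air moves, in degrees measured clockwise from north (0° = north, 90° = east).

The pressure-gradient force points toward the west (bearing 270°).
Geostrophic balance: in the Southern Hemisphere the Coriolis force deflects motion to the left, so the geostrophic wind blows 90° to the left of the pressure-gradient force (low pressure on the right).
Rotating 270° by 90° counterclockwise gives 180° — the wind blows toward the south.

180°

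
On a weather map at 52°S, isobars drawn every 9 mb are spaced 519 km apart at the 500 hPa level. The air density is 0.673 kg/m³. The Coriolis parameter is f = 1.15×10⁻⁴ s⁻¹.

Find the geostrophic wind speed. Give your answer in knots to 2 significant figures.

Pressure gradient: |∂P/∂n| = 900 Pa / 519000 m = 1.73×10⁻³ Pa/m
Geostrophic balance (pressure-gradient force = Coriolis force):
V_g = (1/(fρ)) |∂P/∂n| = 1.73×10⁻³ / (1.15×10⁻⁴ × 0.673) = 22.4 m/s
Converting: 22.4 m/s × 1.944 = 44 knots

44 knots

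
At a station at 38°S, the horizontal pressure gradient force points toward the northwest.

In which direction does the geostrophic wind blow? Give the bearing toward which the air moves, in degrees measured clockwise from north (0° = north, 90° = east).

225°

The pressure-gradient force points toward the northwest (bearing 315°).
Geostrophic balance: in the Southern Hemisphere the Coriolis force deflects motion to the left, so the geostrophic wind blows 90° to the left of the pressure-gradient force (low pressure on the right).
Rotating 315° by 90° counterclockwise gives 225° — the wind blows toward the southwest.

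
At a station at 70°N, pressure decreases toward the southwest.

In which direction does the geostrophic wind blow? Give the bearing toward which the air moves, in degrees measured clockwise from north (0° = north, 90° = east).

315°

The pressure-gradient force points toward the southwest (bearing 225°).
Geostrophic balance: in the Northern Hemisphere the Coriolis force deflects motion to the right, so the geostrophic wind blows 90° to the right of the pressure-gradient force (low pressure on the left).
Rotating 225° by 90° clockwise gives 315° — the wind blows toward the northwest.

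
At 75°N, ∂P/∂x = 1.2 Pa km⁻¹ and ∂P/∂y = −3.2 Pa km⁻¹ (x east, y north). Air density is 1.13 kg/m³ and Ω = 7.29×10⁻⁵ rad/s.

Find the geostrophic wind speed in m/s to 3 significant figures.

Coriolis parameter at 75°N:
f = 2Ω sin φ = 2 × 7.29×10⁻⁵ × sin 75° = 1.41×10⁻⁴ s⁻¹
Component geostrophic relations (x east, y north):
u_g = −(1/(fρ)) ∂P/∂y,  v_g = (1/(fρ)) ∂P/∂x
u_g = −(−3.2×10⁻³)/(1.41×10⁻⁴ × 1.13) = 20.1 m/s;  v_g = (1.2×10⁻³)/(1.41×10⁻⁴ × 1.13) = 7.54 m/s
|V_g| = √(u_g² + v_g²) = 21.5 m/s

21.5 m/s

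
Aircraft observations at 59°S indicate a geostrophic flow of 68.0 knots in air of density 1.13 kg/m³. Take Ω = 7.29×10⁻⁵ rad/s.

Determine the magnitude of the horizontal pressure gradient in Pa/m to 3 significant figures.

4.94×10⁻³ Pa/m

Coriolis parameter at 59°S:
f = 2Ω sin φ = 2 × 7.29×10⁻⁵ × sin 59° = 1.25×10⁻⁴ s⁻¹
Wind speed in SI: 68.0 knots = 35.0 m/s
Geostrophic balance rearranged: |∂P/∂n| = f ρ V_g
|∂P/∂n| = 1.25×10⁻⁴ × 1.13 × 35.0 = 4.94×10⁻³ Pa/m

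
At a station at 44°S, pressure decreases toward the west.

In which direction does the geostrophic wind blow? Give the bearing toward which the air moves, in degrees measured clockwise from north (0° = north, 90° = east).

180°

The pressure-gradient force points toward the west (bearing 270°).
Geostrophic balance: in the Southern Hemisphere the Coriolis force deflects motion to the left, so the geostrophic wind blows 90° to the left of the pressure-gradient force (low pressure on the right).
Rotating 270° by 90° counterclockwise gives 180° — the wind blows toward the south.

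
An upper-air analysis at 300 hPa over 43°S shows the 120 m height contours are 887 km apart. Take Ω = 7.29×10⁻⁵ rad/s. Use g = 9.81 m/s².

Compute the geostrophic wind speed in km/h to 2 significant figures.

48 km/h

Coriolis parameter at 43°S:
f = 2Ω sin φ = 2 × 7.29×10⁻⁵ × sin 43° = 9.94×10⁻⁵ s⁻¹
Height gradient: |∂Z/∂n| = 120 m / 887000 m = 1.35×10⁻⁴
On a pressure surface, geostrophic balance gives V_g = (g/f)|∂Z/∂n|:
V_g = 9.81 × 1.35×10⁻⁴ / 9.94×10⁻⁵ = 13.3 m/s
Converting: 13.3 m/s × 3.6 = 48 km/h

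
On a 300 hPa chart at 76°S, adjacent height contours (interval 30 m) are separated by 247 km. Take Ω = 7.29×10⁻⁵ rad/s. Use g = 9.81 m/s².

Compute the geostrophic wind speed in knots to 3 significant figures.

Coriolis parameter at 76°S:
f = 2Ω sin φ = 2 × 7.29×10⁻⁵ × sin 76° = 1.41×10⁻⁴ s⁻¹
Height gradient: |∂Z/∂n| = 30 m / 247000 m = 1.21×10⁻⁴
On a pressure surface, geostrophic balance gives V_g = (g/f)|∂Z/∂n|:
V_g = 9.81 × 1.21×10⁻⁴ / 1.41×10⁻⁴ = 8.42 m/s
Converting: 8.42 m/s × 1.944 = 16.4 knots

16.4 knots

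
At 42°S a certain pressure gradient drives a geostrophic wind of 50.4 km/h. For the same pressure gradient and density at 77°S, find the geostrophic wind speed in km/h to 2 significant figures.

35 km/h

With the same pressure gradient and density, V_g ∝ 1/f ∝ 1/sin φ.
V₂ = V₁ · sin φ₁ / sin φ₂ = 50.4 × sin 42° / sin 77°
V₂ = 50.4 × 0.6691/0.9744 = 35 km/h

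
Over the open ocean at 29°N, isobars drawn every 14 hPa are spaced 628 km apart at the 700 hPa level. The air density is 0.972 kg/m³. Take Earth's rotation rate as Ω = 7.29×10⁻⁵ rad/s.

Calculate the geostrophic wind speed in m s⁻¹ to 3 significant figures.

Coriolis parameter at 29°N:
f = 2Ω sin φ = 2 × 7.29×10⁻⁵ × sin 29° = 7.07×10⁻⁵ s⁻¹
Pressure gradient: |∂P/∂n| = 1400 Pa / 628000 m = 2.23×10⁻³ Pa/m
Geostrophic balance (pressure-gradient force = Coriolis force):
V_g = (1/(fρ)) |∂P/∂n| = 2.23×10⁻³ / (7.07×10⁻⁵ × 0.972) = 32.4 m/s

32.4 m s⁻¹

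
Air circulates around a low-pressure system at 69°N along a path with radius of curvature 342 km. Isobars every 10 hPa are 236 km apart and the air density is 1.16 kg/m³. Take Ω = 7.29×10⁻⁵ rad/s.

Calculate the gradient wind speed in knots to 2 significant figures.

37 knots

Coriolis parameter at 69°N:
f = 2Ω sin φ = 2 × 7.29×10⁻⁵ × sin 69° = 1.36×10⁻⁴ s⁻¹
Pressure gradient: |∂P/∂n| = 1000 Pa / 236000 m = 4.24×10⁻³ Pa/m
Geostrophic speed: V_g = |∂P/∂n|/(fρ) = 4.24×10⁻³/(1.36×10⁻⁴ × 1.16) = 26.8 m/s
Around a low, centrifugal force acts outward with Coriolis, so pressure-gradient force balances both:
(1/ρ)|∂P/∂n| = fV + V²/R  →  V² + fR·V − fR·V_g = 0
With fR = 1.36×10⁻⁴ × 342×10³ m = 46.6 m/s:
V = [−fR + √((fR)² + 4 fR V_g)]/2 = [−46.6 + √(46.6² + 4×46.6×26.8)]/2 = 19 m/s
Subgeostrophic (V < V_g = 26.8 m/s), as expected around a low.
Converting: 19 m/s × 1.944 = 37 knots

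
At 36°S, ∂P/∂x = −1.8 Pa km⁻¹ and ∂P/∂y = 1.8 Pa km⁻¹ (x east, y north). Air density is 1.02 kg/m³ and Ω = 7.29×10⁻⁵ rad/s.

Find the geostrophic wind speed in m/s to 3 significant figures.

29.1 m/s

Coriolis parameter at 36°S:
f = 2Ω sin φ = 2 × 7.29×10⁻⁵ × sin 36° = 8.57×10⁻⁵ s⁻¹
In the Southern Hemisphere f is negative: f = −8.57×10⁻⁵ s⁻¹.
Component geostrophic relations (x east, y north):
u_g = −(1/(fρ)) ∂P/∂y,  v_g = (1/(fρ)) ∂P/∂x
u_g = −(1.8×10⁻³)/(−8.57×10⁻⁵ × 1.02) = 20.6 m/s;  v_g = (−1.8×10⁻³)/(−8.57×10⁻⁵ × 1.02) = 20.6 m/s
|V_g| = √(u_g² + v_g²) = 29.1 m/s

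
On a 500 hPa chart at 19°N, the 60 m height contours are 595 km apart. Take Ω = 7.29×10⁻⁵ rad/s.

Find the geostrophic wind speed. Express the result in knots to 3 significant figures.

40.5 knots

Coriolis parameter at 19°N:
f = 2Ω sin φ = 2 × 7.29×10⁻⁵ × sin 19° = 4.75×10⁻⁵ s⁻¹
Height gradient: |∂Z/∂n| = 60 m / 595000 m = 1.01×10⁻⁴
On a pressure surface, geostrophic balance gives V_g = (g/f)|∂Z/∂n|:
V_g = 9.81 × 1.01×10⁻⁴ / 4.75×10⁻⁵ = 20.8 m/s
Converting: 20.8 m/s × 1.944 = 40.5 knots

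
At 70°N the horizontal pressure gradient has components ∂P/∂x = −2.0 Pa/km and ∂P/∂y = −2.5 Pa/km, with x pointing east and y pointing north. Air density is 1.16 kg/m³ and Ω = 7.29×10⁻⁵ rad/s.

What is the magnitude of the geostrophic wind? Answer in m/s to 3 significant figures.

Coriolis parameter at 70°N:
f = 2Ω sin φ = 2 × 7.29×10⁻⁵ × sin 70° = 1.37×10⁻⁴ s⁻¹
Component geostrophic relations (x east, y north):
u_g = −(1/(fρ)) ∂P/∂y,  v_g = (1/(fρ)) ∂P/∂x
u_g = −(−2.5×10⁻³)/(1.37×10⁻⁴ × 1.16) = 15.7 m/s;  v_g = (−2.0×10⁻³)/(1.37×10⁻⁴ × 1.16) = −12.6 m/s
|V_g| = √(u_g² + v_g²) = 20.1 m/s

20.1 m/s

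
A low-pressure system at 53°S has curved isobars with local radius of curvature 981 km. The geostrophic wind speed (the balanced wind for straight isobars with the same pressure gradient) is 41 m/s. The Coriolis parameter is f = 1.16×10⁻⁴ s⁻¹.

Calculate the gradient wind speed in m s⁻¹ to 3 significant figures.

Around a low, centrifugal force acts outward with Coriolis, so pressure-gradient force balances both:
(1/ρ)|∂P/∂n| = fV + V²/R  →  V² + fR·V − fR·V_g = 0
With fR = 1.16×10⁻⁴ × 981×10³ m = 114 m/s:
V = [−fR + √((fR)² + 4 fR V_g)]/2 = [−114 + √(114² + 4×114×41)]/2 = 32 m/s
Subgeostrophic (V < V_g = 41 m/s), as expected around a low.

32.0 m s⁻¹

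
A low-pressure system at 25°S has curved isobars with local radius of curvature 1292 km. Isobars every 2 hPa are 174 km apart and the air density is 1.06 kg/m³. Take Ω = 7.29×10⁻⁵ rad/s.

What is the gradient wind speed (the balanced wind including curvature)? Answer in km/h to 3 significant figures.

Coriolis parameter at 25°S:
f = 2Ω sin φ = 2 × 7.29×10⁻⁵ × sin 25° = 6.16×10⁻⁵ s⁻¹
Pressure gradient: |∂P/∂n| = 200 Pa / 174000 m = 1.15×10⁻³ Pa/m
Geostrophic speed: V_g = |∂P/∂n|/(fρ) = 1.15×10⁻³/(6.16×10⁻⁵ × 1.06) = 17.6 m/s
Around a low, centrifugal force acts outward with Coriolis, so pressure-gradient force balances both:
(1/ρ)|∂P/∂n| = fV + V²/R  →  V² + fR·V − fR·V_g = 0
With fR = 6.16×10⁻⁵ × 1292×10³ m = 79.6 m/s:
V = [−fR + √((fR)² + 4 fR V_g)]/2 = [−79.6 + √(79.6² + 4×79.6×17.6)]/2 = 14.8 m/s
Subgeostrophic (V < V_g = 17.6 m/s), as expected around a low.
Converting: 14.8 m/s × 3.6 = 53.4 km/h

53.4 km/h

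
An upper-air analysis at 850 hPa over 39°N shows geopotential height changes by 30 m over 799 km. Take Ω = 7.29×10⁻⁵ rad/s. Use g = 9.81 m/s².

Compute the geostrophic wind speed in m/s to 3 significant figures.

Coriolis parameter at 39°N:
f = 2Ω sin φ = 2 × 7.29×10⁻⁵ × sin 39° = 9.18×10⁻⁵ s⁻¹
Height gradient: |∂Z/∂n| = 30 m / 799000 m = 3.75×10⁻⁵
On a pressure surface, geostrophic balance gives V_g = (g/f)|∂Z/∂n|:
V_g = 9.81 × 3.75×10⁻⁵ / 9.18×10⁻⁵ = 4.01 m/s

4.01 m/s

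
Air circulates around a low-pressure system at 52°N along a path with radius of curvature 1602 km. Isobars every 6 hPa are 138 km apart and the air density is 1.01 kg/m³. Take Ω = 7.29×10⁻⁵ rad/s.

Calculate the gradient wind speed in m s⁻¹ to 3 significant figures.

31.9 m s⁻¹

Coriolis parameter at 52°N:
f = 2Ω sin φ = 2 × 7.29×10⁻⁵ × sin 52° = 1.15×10⁻⁴ s⁻¹
Pressure gradient: |∂P/∂n| = 600 Pa / 138000 m = 4.35×10⁻³ Pa/m
Geostrophic speed: V_g = |∂P/∂n|/(fρ) = 4.35×10⁻³/(1.15×10⁻⁴ × 1.01) = 37.5 m/s
Around a low, centrifugal force acts outward with Coriolis, so pressure-gradient force balances both:
(1/ρ)|∂P/∂n| = fV + V²/R  →  V² + fR·V − fR·V_g = 0
With fR = 1.15×10⁻⁴ × 1602×10³ m = 184 m/s:
V = [−fR + √((fR)² + 4 fR V_g)]/2 = [−184 + √(184² + 4×184×37.5)]/2 = 31.9 m/s
Subgeostrophic (V < V_g = 37.5 m/s), as expected around a low.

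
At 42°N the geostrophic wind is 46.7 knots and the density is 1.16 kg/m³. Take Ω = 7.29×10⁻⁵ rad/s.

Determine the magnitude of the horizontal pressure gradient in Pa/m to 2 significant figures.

2.7×10⁻³ Pa/m

Coriolis parameter at 42°N:
f = 2Ω sin φ = 2 × 7.29×10⁻⁵ × sin 42° = 9.76×10⁻⁵ s⁻¹
Wind speed in SI: 46.7 knots = 24.0 m/s
Geostrophic balance rearranged: |∂P/∂n| = f ρ V_g
|∂P/∂n| = 9.76×10⁻⁵ × 1.16 × 24.0 = 2.72×10⁻³ Pa/m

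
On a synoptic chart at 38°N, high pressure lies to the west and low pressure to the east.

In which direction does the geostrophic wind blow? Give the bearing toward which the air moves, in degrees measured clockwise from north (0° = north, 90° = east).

180°

The pressure-gradient force points toward the east (bearing 090°).
Geostrophic balance: in the Northern Hemisphere the Coriolis force deflects motion to the right, so the geostrophic wind blows 90° to the right of the pressure-gradient force (low pressure on the left).
Rotating 090° by 90° clockwise gives 180° — the wind blows toward the south.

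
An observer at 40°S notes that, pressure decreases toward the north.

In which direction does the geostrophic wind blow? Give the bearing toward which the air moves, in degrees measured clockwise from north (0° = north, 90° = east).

270°

The pressure-gradient force points toward the north (bearing 000°).
Geostrophic balance: in the Southern Hemisphere the Coriolis force deflects motion to the left, so the geostrophic wind blows 90° to the left of the pressure-gradient force (low pressure on the right).
Rotating 000° by 90° counterclockwise gives 270° — the wind blows toward the west.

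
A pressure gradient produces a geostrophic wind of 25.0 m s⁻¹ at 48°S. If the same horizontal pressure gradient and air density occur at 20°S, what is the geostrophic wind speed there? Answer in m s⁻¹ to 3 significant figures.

54.3 m s⁻¹

With the same pressure gradient and density, V_g ∝ 1/f ∝ 1/sin φ.
V₂ = V₁ · sin φ₁ / sin φ₂ = 25.0 × sin 48° / sin 20°
V₂ = 25.0 × 0.7431/0.3420 = 54.3 m s⁻¹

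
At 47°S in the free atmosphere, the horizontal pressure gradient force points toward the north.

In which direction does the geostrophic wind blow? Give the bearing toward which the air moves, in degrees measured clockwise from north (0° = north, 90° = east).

270°

The pressure-gradient force points toward the north (bearing 000°).
Geostrophic balance: in the Southern Hemisphere the Coriolis force deflects motion to the left, so the geostrophic wind blows 90° to the left of the pressure-gradient force (low pressure on the right).
Rotating 000° by 90° counterclockwise gives 270° — the wind blows toward the west.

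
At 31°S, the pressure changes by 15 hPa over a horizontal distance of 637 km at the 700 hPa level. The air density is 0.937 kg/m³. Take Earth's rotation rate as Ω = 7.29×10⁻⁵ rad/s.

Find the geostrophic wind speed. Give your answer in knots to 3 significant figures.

65.1 knots

Coriolis parameter at 31°S:
f = 2Ω sin φ = 2 × 7.29×10⁻⁵ × sin 31° = 7.51×10⁻⁵ s⁻¹
Pressure gradient: |∂P/∂n| = 1500 Pa / 637000 m = 2.35×10⁻³ Pa/m
Geostrophic balance (pressure-gradient force = Coriolis force):
V_g = (1/(fρ)) |∂P/∂n| = 2.35×10⁻³ / (7.51×10⁻⁵ × 0.937) = 33.5 m/s
Converting: 33.5 m/s × 1.944 = 65.1 knots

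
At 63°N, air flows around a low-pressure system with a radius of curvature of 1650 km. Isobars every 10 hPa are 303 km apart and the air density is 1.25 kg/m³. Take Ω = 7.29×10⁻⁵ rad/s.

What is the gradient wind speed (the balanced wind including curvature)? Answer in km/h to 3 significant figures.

67.3 km/h

Coriolis parameter at 63°N:
f = 2Ω sin φ = 2 × 7.29×10⁻⁵ × sin 63° = 1.30×10⁻⁴ s⁻¹
Pressure gradient: |∂P/∂n| = 1000 Pa / 303000 m = 3.30×10⁻³ Pa/m
Geostrophic speed: V_g = |∂P/∂n|/(fρ) = 3.30×10⁻³/(1.30×10⁻⁴ × 1.25) = 20.3 m/s
Around a low, centrifugal force acts outward with Coriolis, so pressure-gradient force balances both:
(1/ρ)|∂P/∂n| = fV + V²/R  →  V² + fR·V − fR·V_g = 0
With fR = 1.30×10⁻⁴ × 1650×10³ m = 214 m/s:
V = [−fR + √((fR)² + 4 fR V_g)]/2 = [−214 + √(214² + 4×214×20.3)]/2 = 18.7 m/s
Subgeostrophic (V < V_g = 20.3 m/s), as expected around a low.
Converting: 18.7 m/s × 3.6 = 67.3 km/h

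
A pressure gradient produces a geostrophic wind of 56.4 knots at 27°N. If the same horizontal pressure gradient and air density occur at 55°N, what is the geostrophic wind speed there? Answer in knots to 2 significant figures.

31 knots

With the same pressure gradient and density, V_g ∝ 1/f ∝ 1/sin φ.
V₂ = V₁ · sin φ₁ / sin φ₂ = 56.4 × sin 27° / sin 55°
V₂ = 56.4 × 0.4540/0.8192 = 31 knots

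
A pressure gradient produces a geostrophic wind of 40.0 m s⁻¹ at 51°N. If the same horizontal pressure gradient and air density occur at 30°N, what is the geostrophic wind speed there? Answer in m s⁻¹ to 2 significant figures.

62 m s⁻¹

With the same pressure gradient and density, V_g ∝ 1/f ∝ 1/sin φ.
V₂ = V₁ · sin φ₁ / sin φ₂ = 40.0 × sin 51° / sin 30°
V₂ = 40.0 × 0.7771/0.5000 = 62 m s⁻¹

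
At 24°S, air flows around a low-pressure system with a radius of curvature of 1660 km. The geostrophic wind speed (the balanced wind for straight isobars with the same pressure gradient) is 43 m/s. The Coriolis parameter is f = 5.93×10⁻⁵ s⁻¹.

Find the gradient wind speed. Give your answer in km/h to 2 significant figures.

120 km/h

Around a low, centrifugal force acts outward with Coriolis, so pressure-gradient force balances both:
(1/ρ)|∂P/∂n| = fV + V²/R  →  V² + fR·V − fR·V_g = 0
With fR = 5.93×10⁻⁵ × 1660×10³ m = 98.4 m/s:
V = [−fR + √((fR)² + 4 fR V_g)]/2 = [−98.4 + √(98.4² + 4×98.4×43)]/2 = 32.4 m/s
Subgeostrophic (V < V_g = 43 m/s), as expected around a low.
Converting: 32.4 m/s × 3.6 = 120 km/h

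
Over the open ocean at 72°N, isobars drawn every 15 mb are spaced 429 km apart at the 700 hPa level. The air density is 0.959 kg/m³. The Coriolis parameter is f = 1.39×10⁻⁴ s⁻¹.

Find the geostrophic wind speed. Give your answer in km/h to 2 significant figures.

Pressure gradient: |∂P/∂n| = 1500 Pa / 429000 m = 3.50×10⁻³ Pa/m
Geostrophic balance (pressure-gradient force = Coriolis force):
V_g = (1/(fρ)) |∂P/∂n| = 3.50×10⁻³ / (1.39×10⁻⁴ × 0.959) = 26.2 m/s
Converting: 26.2 m/s × 3.6 = 94 km/h

94 km/h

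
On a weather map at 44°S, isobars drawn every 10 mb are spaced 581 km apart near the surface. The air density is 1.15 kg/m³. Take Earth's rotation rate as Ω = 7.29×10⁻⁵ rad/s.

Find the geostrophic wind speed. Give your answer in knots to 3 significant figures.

Coriolis parameter at 44°S:
f = 2Ω sin φ = 2 × 7.29×10⁻⁵ × sin 44° = 1.01×10⁻⁴ s⁻¹
Pressure gradient: |∂P/∂n| = 1000 Pa / 581000 m = 1.72×10⁻³ Pa/m
Geostrophic balance (pressure-gradient force = Coriolis force):
V_g = (1/(fρ)) |∂P/∂n| = 1.72×10⁻³ / (1.01×10⁻⁴ × 1.15) = 14.8 m/s
Converting: 14.8 m/s × 1.944 = 28.7 knots

28.7 knots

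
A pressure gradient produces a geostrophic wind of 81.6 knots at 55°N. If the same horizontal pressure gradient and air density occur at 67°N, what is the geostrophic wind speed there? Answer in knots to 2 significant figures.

73 knots

With the same pressure gradient and density, V_g ∝ 1/f ∝ 1/sin φ.
V₂ = V₁ · sin φ₁ / sin φ₂ = 81.6 × sin 55° / sin 67°
V₂ = 81.6 × 0.8192/0.9205 = 73 knots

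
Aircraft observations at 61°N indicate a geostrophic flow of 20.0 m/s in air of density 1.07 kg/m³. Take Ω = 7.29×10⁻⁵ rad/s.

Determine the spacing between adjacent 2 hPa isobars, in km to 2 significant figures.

Coriolis parameter at 61°N:
f = 2Ω sin φ = 2 × 7.29×10⁻⁵ × sin 61° = 1.28×10⁻⁴ s⁻¹
Geostrophic balance rearranged: |∂P/∂n| = f ρ V_g
|∂P/∂n| = 1.28×10⁻⁴ × 1.07 × 20.0 = 2.73×10⁻³ Pa/m
Isobar spacing: Δn = ΔP/|∂P/∂n| = 200 Pa / 2.73×10⁻³ Pa/m = 73289 m ≈ 73 km

73 km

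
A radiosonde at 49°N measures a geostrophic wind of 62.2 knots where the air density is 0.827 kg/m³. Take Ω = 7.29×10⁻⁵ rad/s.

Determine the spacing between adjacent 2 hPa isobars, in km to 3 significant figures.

Coriolis parameter at 49°N:
f = 2Ω sin φ = 2 × 7.29×10⁻⁵ × sin 49° = 1.10×10⁻⁴ s⁻¹
Wind speed in SI: 62.2 knots = 32.0 m/s
Geostrophic balance rearranged: |∂P/∂n| = f ρ V_g
|∂P/∂n| = 1.10×10⁻⁴ × 0.827 × 32.0 = 2.91×10⁻³ Pa/m
Isobar spacing: Δn = ΔP/|∂P/∂n| = 200 Pa / 2.91×10⁻³ Pa/m = 68684 m ≈ 68.7 km

68.7 km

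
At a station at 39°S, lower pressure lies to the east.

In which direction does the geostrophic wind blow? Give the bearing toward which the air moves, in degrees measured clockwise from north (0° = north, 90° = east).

The pressure-gradient force points toward the east (bearing 090°).
Geostrophic balance: in the Southern Hemisphere the Coriolis force deflects motion to the left, so the geostrophic wind blows 90° to the left of the pressure-gradient force (low pressure on the right).
Rotating 090° by 90° counterclockwise gives 000° — the wind blows toward the north.

000°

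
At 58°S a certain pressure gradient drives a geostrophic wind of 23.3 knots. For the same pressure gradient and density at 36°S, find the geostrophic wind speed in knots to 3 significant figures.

33.6 knots

With the same pressure gradient and density, V_g ∝ 1/f ∝ 1/sin φ.
V₂ = V₁ · sin φ₁ / sin φ₂ = 23.3 × sin 58° / sin 36°
V₂ = 23.3 × 0.8480/0.5878 = 33.6 knots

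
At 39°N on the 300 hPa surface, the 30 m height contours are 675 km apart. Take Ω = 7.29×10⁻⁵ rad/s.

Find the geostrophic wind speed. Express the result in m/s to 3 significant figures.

4.75 m/s

Coriolis parameter at 39°N:
f = 2Ω sin φ = 2 × 7.29×10⁻⁵ × sin 39° = 9.18×10⁻⁵ s⁻¹
Height gradient: |∂Z/∂n| = 30 m / 675000 m = 4.44×10⁻⁵
On a pressure surface, geostrophic balance gives V_g = (g/f)|∂Z/∂n|:
V_g = 9.81 × 4.44×10⁻⁵ / 9.18×10⁻⁵ = 4.75 m/s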